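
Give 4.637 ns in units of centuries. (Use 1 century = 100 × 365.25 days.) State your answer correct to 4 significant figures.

1 nanosecond = 3.16881e-19 centuries.
So 4.637 × 3.16881e-19 ≈ 1.469e-18 century.

1.469e-18 century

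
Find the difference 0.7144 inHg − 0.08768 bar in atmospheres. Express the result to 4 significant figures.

0.7144 inHg = 0.0238760 atm and 0.08768 bar = 0.0865334 atm.
0.0238760 − 0.0865334 ≈ -0.06266 atm.

-0.06266 atm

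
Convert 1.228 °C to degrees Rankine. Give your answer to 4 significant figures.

°R = (°C + 273.15) × 9/5.
Applying the formula gives 493.9 °R.

493.9 °R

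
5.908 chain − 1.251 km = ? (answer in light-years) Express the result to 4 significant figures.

-1.197 × 10^-13 light-years

5.908 chain = 1.25625 × 10^-14 ly and 1.251 km = 1.32231 × 10^-13 ly.
1.25625 × 10^-14 − 1.32231 × 10^-13 ≈ -1.197 × 10^-13 ly.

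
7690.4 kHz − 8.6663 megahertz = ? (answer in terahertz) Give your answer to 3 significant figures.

7690.4 kHz = 7.69040 × 10^-6 THz and 8.6663 MHz = 8.66630 × 10^-6 THz.
7.69040 × 10^-6 − 8.66630 × 10^-6 ≈ -9.76 × 10^-7 THz.

-9.76 × 10^-7 THz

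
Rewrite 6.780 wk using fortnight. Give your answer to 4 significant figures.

1 wk = 0.500000 fortnight.
So 6.780 × 0.500000 ≈ 3.390 fortnight.

3.390 fortnights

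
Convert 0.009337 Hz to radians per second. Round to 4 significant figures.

1 Hz = 6.28319 rad/s.
Then 0.009337 × 6.28319 ≈ 0.05867 rad/s.

0.05867 rad/s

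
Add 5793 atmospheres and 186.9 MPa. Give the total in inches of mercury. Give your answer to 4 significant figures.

228500 inches of mercury

5793 atm = 173334 inHg and 186.9 MPa = 55191.5 inHg.
173334 + 55191.5 ≈ 228500 inHg.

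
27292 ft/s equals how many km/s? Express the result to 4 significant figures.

1 ft/s = 0.000304800 km/s.
Thus 27292 × 0.000304800 ≈ 8.319 km/s.

8.319 kilometers per second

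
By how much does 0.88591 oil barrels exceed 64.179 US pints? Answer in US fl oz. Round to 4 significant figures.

0.88591 bbl = 4762.65 US fl oz and 64.179 US pt = 1026.86 US fl oz.
4762.65 − 1026.86 ≈ 3736 US fl oz.

3736 US fluid ounces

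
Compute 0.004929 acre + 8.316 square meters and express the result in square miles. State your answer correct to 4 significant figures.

1.091 × 10^-5 mi²

0.004929 acre = 7.70156 × 10^-6 mi² and 8.316 m² = 3.21083 × 10^-6 mi².
7.70156 × 10^-6 + 3.21083 × 10^-6 ≈ 1.091 × 10^-5 mi².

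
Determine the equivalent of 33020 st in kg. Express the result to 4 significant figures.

209700 kg

1 st = 6.35029 kg.
Then 33020 × 6.35029 ≈ 209700 kg.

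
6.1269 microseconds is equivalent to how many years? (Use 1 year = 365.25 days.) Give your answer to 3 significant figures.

1.94 × 10^-13 yr

1 microsecond = 3.16881 × 10^-14 years.
Then 6.1269 × 3.16881 × 10^-14 ≈ 1.94 × 10^-13 yr.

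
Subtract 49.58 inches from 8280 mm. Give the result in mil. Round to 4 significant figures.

8280 mm = 325984 mil and 49.58 in = 49580.0 mil.
325984 − 49580.0 ≈ 276400 mil.

276400 mil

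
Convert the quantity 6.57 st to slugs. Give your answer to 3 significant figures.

1 st = 0.435133 slug.
So 6.57 × 0.435133 ≈ 2.86 slug.

2.86 slugs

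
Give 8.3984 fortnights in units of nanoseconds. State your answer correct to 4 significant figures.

1.016 × 10^16 ns

1 fortnight = 1.20960 × 10^15 ns.
8.3984 × 1.20960 × 10^15 ≈ 1.016 × 10^16 ns.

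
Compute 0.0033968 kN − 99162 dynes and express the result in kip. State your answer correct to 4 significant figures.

0.0005407 kip

0.0033968 kN = 0.000763631 kip and 99162 dyn = 0.000222925 kip.
0.000763631 − 0.000222925 ≈ 0.0005407 kip.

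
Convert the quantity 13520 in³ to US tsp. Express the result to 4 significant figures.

1 cubic inch = 3.32468 US tsp.
13520 × 3.32468 ≈ 44950 US tsp.

44950 US teaspoons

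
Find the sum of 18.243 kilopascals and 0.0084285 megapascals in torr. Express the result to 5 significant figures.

200.05 torr

18.243 kPa = 136.834 torr and 0.0084285 MPa = 63.2189 torr.
136.834 + 63.2189 ≈ 200.05 torr.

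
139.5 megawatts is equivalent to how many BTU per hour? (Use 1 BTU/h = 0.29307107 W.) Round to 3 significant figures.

1 MW = 3.41214e+6 BTU/h.
Then 139.5 × 3.41214e+6 ≈ 4.76e+8 BTU/h.

4.76e+8 BTU per hour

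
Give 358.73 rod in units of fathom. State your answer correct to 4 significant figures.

986.5 fathoms

1 rod = 2.75000 fathom.
So 358.73 × 2.75000 ≈ 986.5 fathom.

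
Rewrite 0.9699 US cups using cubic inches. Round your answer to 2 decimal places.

14.00 cubic inches

1 US cup = 14.4375 in³.
Thus 0.9699 × 14.4375 ≈ 14.00 in³.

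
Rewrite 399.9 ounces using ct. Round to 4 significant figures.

1 ounce = 141.7476 ct.
Then 399.9 × 141.7476 ≈ 56680 ct.

56680 ct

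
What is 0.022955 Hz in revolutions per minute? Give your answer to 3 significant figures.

1 hertz = 60.0000 rpm.
0.022955 × 60.0000 ≈ 1.38 rpm.

1.38 rpm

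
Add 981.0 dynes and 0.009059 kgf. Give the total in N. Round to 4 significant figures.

0.09865 N

981.0 dyn = 0.00981000 N and 0.009059 kgf = 0.0888384 N.
0.00981000 + 0.0888384 ≈ 0.09865 N.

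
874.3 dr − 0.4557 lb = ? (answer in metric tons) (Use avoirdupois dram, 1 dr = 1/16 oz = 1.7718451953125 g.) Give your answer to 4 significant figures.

874.3 dr = 0.00154912 t and 0.4557 lb = 0.000206702 t.
0.00154912 − 0.000206702 ≈ 0.001342 t.

0.001342 metric tons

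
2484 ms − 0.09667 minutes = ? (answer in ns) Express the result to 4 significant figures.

2484 ms = 2.48400 × 10^9 ns and 0.09667 min = 5.80020 × 10^9 ns.
2.48400 × 10^9 − 5.80020 × 10^9 ≈ -3.316 × 10^9 ns.

-3.316 × 10^9 ns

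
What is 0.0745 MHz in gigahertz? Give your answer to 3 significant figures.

1 MHz = 0.00100000 GHz.
Thus 0.0745 × 0.00100000 ≈ 7.45e-5 GHz.

7.45e-5 gigahertz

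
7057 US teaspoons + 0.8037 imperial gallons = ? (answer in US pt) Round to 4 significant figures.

7057 US tsp = 73.5104 US pt and 0.8037 imp gal = 7.72163 US pt.
73.5104 + 7.72163 ≈ 81.23 US pt.

81.23 US pt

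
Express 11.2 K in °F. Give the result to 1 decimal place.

K = (°F + 459.67) × 5/9.
Applying the formula gives -439.5 °F.

-439.5 °F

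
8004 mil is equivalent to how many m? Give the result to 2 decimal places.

0.20 m

1 mil = 2.54000e-5 m.
8004 × 2.54000e-5 ≈ 0.20 m.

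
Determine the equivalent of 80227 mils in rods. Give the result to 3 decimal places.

0.405 rod

1 mil = 5.05051e-6 rod.
Thus 80227 × 5.05051e-6 ≈ 0.405 rod.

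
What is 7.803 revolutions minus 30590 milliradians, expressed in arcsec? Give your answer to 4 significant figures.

3.803 × 10^6 arcsec

7.803 rev = 1.01127 × 10^7 arcsec and 30590 mrad = 6.30964 × 10^6 arcsec.
1.01127 × 10^7 − 6.30964 × 10^6 ≈ 3.803 × 10^6 arcsec.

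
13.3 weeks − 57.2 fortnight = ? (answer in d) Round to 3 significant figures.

13.3 wk = 93.1000 d and 57.2 fortnight = 800.800 d.
93.1000 − 800.800 ≈ -708 d.

-708 d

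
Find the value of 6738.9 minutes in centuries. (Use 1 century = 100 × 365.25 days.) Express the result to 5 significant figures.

0.00012813 century

1 minute = 1.90129e-8 century.
So 6738.9 × 1.90129e-8 ≈ 0.00012813 century.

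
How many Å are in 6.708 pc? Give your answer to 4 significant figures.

1 pc = 3.08568 × 10^26 Å.
Thus 6.708 × 3.08568 × 10^26 ≈ 2.070 × 10^27 Å.

2.070 × 10^27 angstroms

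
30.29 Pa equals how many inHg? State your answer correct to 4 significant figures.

0.008945 inHg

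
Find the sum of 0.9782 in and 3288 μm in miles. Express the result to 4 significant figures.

0.9782 in = 1.54388e-5 mi and 3288 μm = 2.04307e-6 mi.
1.54388e-5 + 2.04307e-6 ≈ 1.748e-5 mi.

1.748e-5 mi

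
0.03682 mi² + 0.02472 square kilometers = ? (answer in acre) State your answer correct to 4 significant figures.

29.67 acre

0.03682 mi² = 23.5648 acre and 0.02472 km² = 6.10845 acre.
23.5648 + 6.10845 ≈ 29.67 acre.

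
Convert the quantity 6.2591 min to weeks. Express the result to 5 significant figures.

0.00062094 wk

1 min = 9.92063 × 10^-5 wk.
6.2591 × 9.92063 × 10^-5 ≈ 0.00062094 wk.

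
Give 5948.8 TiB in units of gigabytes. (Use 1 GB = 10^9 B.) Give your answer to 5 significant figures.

6.5408e+6 gigabytes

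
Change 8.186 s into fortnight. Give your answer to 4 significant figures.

6.768e-6 fortnight

1 s = 8.26720e-7 fortnight.
8.186 × 8.26720e-7 ≈ 6.768e-6 fortnight.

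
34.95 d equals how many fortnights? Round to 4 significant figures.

1 d = 0.0714286 fortnight.
34.95 × 0.0714286 ≈ 2.496 fortnight.

2.496 fortnight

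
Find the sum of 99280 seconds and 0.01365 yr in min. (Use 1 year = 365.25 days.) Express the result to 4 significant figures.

99280 s = 1654.67 min and 0.01365 yr = 7179.35 min.
1654.67 + 7179.35 ≈ 8834 min.

8834 min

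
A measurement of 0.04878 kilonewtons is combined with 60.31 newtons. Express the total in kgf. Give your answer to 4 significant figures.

0.04878 kN = 4.97418 kgf and 60.31 N = 6.14991 kgf.
4.97418 + 6.14991 ≈ 11.12 kgf.

11.12 kgf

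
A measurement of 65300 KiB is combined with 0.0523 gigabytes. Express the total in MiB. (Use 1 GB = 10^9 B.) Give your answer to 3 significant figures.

114 MiB

65300 KiB = 63.7695 MiB and 0.0523 GB = 49.8772 MiB.
63.7695 + 49.8772 ≈ 114 MiB.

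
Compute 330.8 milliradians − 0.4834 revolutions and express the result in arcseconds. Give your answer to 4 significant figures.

-558300 arcsec

330.8 mrad = 68232.4 arcsec and 0.4834 rev = 626486 arcsec.
68232.4 − 626486 ≈ -558300 arcsec.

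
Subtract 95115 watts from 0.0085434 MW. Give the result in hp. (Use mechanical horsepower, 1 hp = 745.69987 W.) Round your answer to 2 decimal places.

-116.09 horsepower

0.0085434 MW = 11.4569 hp and 95115 W = 127.551 hp.
11.4569 − 127.551 ≈ -116.09 hp.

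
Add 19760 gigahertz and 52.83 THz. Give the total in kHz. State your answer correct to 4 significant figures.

19760 GHz = 1.97600e+10 kHz and 52.83 THz = 5.28300e+10 kHz.
1.97600e+10 + 5.28300e+10 ≈ 7.259e+10 kHz.

7.259e+10 kHz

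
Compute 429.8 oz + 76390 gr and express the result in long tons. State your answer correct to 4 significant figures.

429.8 oz = 0.0119922 long ton and 76390 gr = 0.00487181 long ton.
0.0119922 + 0.00487181 ≈ 0.01686 long ton.

0.01686 long tons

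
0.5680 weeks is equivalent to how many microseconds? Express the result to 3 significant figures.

1 week = 6.04800 × 10^11 μs.
Thus 0.5680 × 6.04800 × 10^11 ≈ 3.44 × 10^11 μs.

3.44 × 10^11 microseconds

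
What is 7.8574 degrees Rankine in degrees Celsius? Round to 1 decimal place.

°R = (°C + 273.15) × 9/5.
Applying the formula gives -268.8 °C.

-268.8 degrees Celsius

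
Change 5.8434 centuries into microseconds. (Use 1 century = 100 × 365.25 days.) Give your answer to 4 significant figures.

1 century = 3.15576 × 10^15 μs.
5.8434 × 3.15576 × 10^15 ≈ 1.844 × 10^16 μs.

1.844 × 10^16 microseconds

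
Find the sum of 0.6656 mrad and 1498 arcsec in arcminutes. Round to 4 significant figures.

0.6656 mrad = 2.28816 arcmin and 1498 arcsec = 24.9667 arcmin.
2.28816 + 24.9667 ≈ 27.25 arcmin.

27.25 arcmin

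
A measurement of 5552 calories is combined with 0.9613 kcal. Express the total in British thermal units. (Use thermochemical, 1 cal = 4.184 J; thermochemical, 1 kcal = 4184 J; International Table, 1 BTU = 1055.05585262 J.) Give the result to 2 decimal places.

25.83 British thermal units

5552 cal = 22.0174 BTU and 0.9613 kcal = 3.81220 BTU.
22.0174 + 3.81220 ≈ 25.83 BTU.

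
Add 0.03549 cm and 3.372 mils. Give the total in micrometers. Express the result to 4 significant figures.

440.5 μm

0.03549 cm = 354.900 μm and 3.372 mil = 85.6488 μm.
354.900 + 85.6488 ≈ 440.5 μm.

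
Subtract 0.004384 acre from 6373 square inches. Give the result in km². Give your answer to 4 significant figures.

6373 in² = 4.11160 × 10^-6 km² and 0.004384 acre = 1.77414 × 10^-5 km².
4.11160 × 10^-6 − 1.77414 × 10^-5 ≈ -1.363 × 10^-5 km².

-1.363 × 10^-5 km²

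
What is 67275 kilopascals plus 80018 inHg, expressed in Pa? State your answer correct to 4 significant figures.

67275 kPa = 6.72750e+7 Pa and 80018 inHg = 2.70972e+8 Pa.
6.72750e+7 + 2.70972e+8 ≈ 3.382e+8 Pa.

3.382e+8 Pa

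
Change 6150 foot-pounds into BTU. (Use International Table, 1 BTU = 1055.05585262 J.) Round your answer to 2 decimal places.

7.90 British thermal units

1 ft·lbf = 0.00128507 British thermal units.
Thus 6150 × 0.00128507 ≈ 7.90 BTU.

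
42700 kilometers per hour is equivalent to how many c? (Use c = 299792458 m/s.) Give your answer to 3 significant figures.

1 km/h = 9.26567 × 10^-10 c.
42700 × 9.26567 × 10^-10 ≈ 3.96 × 10^-5 c.

3.96 × 10^-5 c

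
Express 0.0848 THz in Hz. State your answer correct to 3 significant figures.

8.48 × 10^10 Hz

1 terahertz = 1.00000 × 10^12 hertz.
0.0848 × 1.00000 × 10^12 ≈ 8.48 × 10^10 Hz.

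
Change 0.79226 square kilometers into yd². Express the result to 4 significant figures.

1 km² = 1.19599e+6 square yards.
Thus 0.79226 × 1.19599e+6 ≈ 947500 yd².

947500 yd²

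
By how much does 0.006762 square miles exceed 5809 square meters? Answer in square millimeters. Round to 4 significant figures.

0.006762 mi² = 1.75135 × 10^10 mm² and 5809 m² = 5.80900 × 10^9 mm².
1.75135 × 10^10 − 5.80900 × 10^9 ≈ 1.170 × 10^10 mm².

1.170 × 10^10 mm²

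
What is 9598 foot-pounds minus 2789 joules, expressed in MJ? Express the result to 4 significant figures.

9598 ft·lbf = 0.0130131 MJ and 2789 J = 0.00278900 MJ.
0.0130131 − 0.00278900 ≈ 0.01022 MJ.

0.01022 megajoules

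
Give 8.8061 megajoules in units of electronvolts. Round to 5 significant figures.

1 megajoule = 6.24151e+24 electronvolts.
Then 8.8061 × 6.24151e+24 ≈ 5.4963e+25 eV.

5.4963e+25 eV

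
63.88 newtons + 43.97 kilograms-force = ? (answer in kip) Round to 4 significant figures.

0.1113 kips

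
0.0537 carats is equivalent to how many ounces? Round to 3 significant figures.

0.000379 oz

1 ct = 0.00705479 oz.
Then 0.0537 × 0.00705479 ≈ 0.000379 oz.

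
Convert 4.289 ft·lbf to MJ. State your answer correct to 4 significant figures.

5.815e-6 MJ

1 ft·lbf = 1.35582e-6 MJ.
Then 4.289 × 1.35582e-6 ≈ 5.815e-6 MJ.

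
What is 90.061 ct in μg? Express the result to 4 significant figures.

1 carat = 200000 μg.
Thus 90.061 × 200000 ≈ 1.801e+7 μg.

1.801e+7 μg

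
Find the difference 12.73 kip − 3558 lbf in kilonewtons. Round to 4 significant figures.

12.73 kip = 56.6259 kN and 3558 lbf = 15.8268 kN.
56.6259 − 15.8268 ≈ 40.80 kN.

40.80 kilonewtons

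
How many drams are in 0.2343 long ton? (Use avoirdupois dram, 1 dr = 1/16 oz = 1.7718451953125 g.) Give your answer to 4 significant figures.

134400 dr

1 long ton = 573440 drams.
So 0.2343 × 573440 ≈ 134400 dr.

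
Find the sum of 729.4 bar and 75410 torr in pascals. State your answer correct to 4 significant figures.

729.4 bar = 7.29400e+7 Pa and 75410 torr = 1.00538e+7 Pa.
7.29400e+7 + 1.00538e+7 ≈ 8.299e+7 Pa.

8.299e+7 pascals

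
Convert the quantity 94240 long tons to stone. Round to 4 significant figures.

1 long ton = 160.000 stone.
Thus 94240 × 160.000 ≈ 1.508e+7 st.

1.508e+7 st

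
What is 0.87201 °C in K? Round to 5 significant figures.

274.02 kelvins

K = °C + 273.15.
Applying the formula gives 274.02 K.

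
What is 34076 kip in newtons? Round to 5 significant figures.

1.5158 × 10^8 newtons

1 kip = 4448.22 N.
Thus 34076 × 4448.22 ≈ 1.5158 × 10^8 N.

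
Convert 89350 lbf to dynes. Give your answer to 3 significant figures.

1 pound-force = 444822 dynes.
Thus 89350 × 444822 ≈ 3.97e+10 dyn.

3.97e+10 dyn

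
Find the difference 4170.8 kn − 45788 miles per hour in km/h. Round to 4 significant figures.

-65960 km/h

4170.8 kn = 7724.32 km/h and 45788 mph = 73688.6 km/h.
7724.32 − 73688.6 ≈ -65960 km/h.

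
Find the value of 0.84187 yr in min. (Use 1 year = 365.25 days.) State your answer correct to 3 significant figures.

443000 min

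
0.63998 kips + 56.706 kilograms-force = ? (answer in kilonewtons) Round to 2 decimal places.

3.40 kilonewtons

0.63998 kip = 2.84677 kN and 56.706 kgf = 0.556096 kN.
2.84677 + 0.556096 ≈ 3.40 kN.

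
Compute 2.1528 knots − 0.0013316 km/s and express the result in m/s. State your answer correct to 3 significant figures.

2.1528 kn = 1.10750 m/s and 0.0013316 km/s = 1.33160 m/s.
1.10750 − 1.33160 ≈ -0.224 m/s.

-0.224 meters per second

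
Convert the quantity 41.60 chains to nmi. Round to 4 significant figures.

0.4519 nautical miles

1 chain = 0.0108622 nmi.
41.60 × 0.0108622 ≈ 0.4519 nmi.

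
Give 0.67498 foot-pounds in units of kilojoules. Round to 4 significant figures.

1 foot-pound = 0.0013558179 kJ.
Then 0.67498 × 0.0013558179 ≈ 0.0009151 kJ.

0.0009151 kJ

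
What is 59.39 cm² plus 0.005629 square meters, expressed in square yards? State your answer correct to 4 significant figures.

59.39 cm² = 0.00710298 yd² and 0.005629 m² = 0.00673223 yd².
0.00710298 + 0.00673223 ≈ 0.01384 yd².

0.01384 yd²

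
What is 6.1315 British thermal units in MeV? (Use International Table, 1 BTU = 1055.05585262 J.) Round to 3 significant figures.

1 BTU = 6.58514 × 10^15 MeV.
So 6.1315 × 6.58514 × 10^15 ≈ 4.04 × 10^16 MeV.

4.04 × 10^16 MeV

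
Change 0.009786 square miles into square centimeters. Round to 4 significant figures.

2.535e+8 square centimeters

1 mi² = 2.58999e+10 cm².
So 0.009786 × 2.58999e+10 ≈ 2.535e+8 cm².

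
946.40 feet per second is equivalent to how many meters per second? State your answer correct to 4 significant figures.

288.5 meters per second

1 ft/s = 0.304800 m/s.
946.40 × 0.304800 ≈ 288.5 m/s.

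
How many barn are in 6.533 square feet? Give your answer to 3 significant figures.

1 square foot = 9.29030e+26 barns.
Thus 6.533 × 9.29030e+26 ≈ 6.07e+27 barn.

6.07e+27 barn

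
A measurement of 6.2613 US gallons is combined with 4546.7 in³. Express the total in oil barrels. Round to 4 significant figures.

6.2613 US gal = 0.149079 bbl and 4546.7 in³ = 0.468635 bbl.
0.149079 + 0.468635 ≈ 0.6177 bbl.

0.6177 bbl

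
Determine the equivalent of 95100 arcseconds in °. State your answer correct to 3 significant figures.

1 arcsecond = 0.000277778 degrees.
Thus 95100 × 0.000277778 ≈ 26.4 °.

26.4 °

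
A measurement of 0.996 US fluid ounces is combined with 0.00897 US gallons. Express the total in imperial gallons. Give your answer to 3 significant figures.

0.996 US fl oz = 0.00647925 imp gal and 0.00897 US gal = 0.00746909 imp gal.
0.00647925 + 0.00746909 ≈ 0.0139 imp gal.

0.0139 imp gal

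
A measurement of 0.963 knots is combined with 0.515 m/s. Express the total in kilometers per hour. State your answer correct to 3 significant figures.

0.963 kn = 1.78348 km/h and 0.515 m/s = 1.85400 km/h.
1.78348 + 1.85400 ≈ 3.64 km/h.

3.64 kilometers per hour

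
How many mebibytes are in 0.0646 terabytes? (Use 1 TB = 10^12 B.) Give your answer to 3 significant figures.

1 TB = 953674 mebibytes.
Then 0.0646 × 953674 ≈ 61600 MiB.

61600 MiB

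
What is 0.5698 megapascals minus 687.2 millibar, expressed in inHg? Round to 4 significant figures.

148.0 inHg

0.5698 MPa = 168.262 inHg and 687.2 mbar = 20.2930 inHg.
168.262 − 20.2930 ≈ 148.0 inHg.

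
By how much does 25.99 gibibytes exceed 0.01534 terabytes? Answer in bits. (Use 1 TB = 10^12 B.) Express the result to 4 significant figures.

1.005e+11 bits

25.99 GiB = 2.23252e+11 bit and 0.01534 TB = 1.22720e+11 bit.
2.23252e+11 − 1.22720e+11 ≈ 1.005e+11 bit.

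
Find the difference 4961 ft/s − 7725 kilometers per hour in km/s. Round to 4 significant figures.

4961 ft/s = 1.51211 km/s and 7725 km/h = 2.14583 km/s.
1.51211 − 2.14583 ≈ -0.6337 km/s.

-0.6337 km/s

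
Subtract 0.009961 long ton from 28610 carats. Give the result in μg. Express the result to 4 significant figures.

-4.399e+9 μg

28610 ct = 5.72200e+9 μg and 0.009961 long ton = 1.01208e+10 μg.
5.72200e+9 − 1.01208e+10 ≈ -4.399e+9 μg.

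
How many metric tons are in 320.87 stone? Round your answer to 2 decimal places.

1 st = 0.00635029 t.
320.87 × 0.00635029 ≈ 2.04 t.

2.04 metric tons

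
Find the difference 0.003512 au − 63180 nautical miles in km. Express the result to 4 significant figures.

408400 kilometers

0.003512 au = 525388 km and 63180 nmi = 117009 km.
525388 − 117009 ≈ 408400 km.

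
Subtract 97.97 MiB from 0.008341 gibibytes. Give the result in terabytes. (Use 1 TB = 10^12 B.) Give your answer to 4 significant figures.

-9.377e-5 terabytes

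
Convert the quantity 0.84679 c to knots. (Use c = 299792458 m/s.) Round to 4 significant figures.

4.935 × 10^8 knots

1 c = 5.82750 × 10^8 kn.
0.84679 × 5.82750 × 10^8 ≈ 4.935 × 10^8 kn.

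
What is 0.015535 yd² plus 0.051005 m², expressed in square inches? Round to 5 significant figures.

0.015535 yd² = 20.1334 in² and 0.051005 m² = 79.0579 in².
20.1334 + 79.0579 ≈ 99.191 in².

99.191 in²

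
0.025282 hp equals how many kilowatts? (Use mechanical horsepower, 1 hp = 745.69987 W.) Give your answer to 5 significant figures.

0.018853 kW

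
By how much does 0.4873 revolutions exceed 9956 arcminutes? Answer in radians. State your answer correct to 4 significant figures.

0.1657 rad

0.4873 rev = 3.06180 rad and 9956 arcmin = 2.89608 rad.
3.06180 − 2.89608 ≈ 0.1657 rad.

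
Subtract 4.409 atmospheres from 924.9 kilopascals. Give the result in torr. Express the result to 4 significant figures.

3586 torr

924.9 kPa = 6937.32 torr and 4.409 atm = 3350.84 torr.
6937.32 − 3350.84 ≈ 3586 torr.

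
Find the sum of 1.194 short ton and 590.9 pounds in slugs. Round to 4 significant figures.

92.59 slugs

1.194 short ton = 74.2213 slug and 590.9 lb = 18.3657 slug.
74.2213 + 18.3657 ≈ 92.59 slug.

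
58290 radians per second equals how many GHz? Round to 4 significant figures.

1 radian per second = 1.59155 × 10^-10 gigahertz.
So 58290 × 1.59155 × 10^-10 ≈ 9.277 × 10^-6 GHz.

9.277 × 10^-6 GHz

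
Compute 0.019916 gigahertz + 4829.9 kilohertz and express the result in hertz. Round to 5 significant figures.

0.019916 GHz = 1.99160 × 10^7 Hz and 4829.9 kHz = 4.82990 × 10^6 Hz.
1.99160 × 10^7 + 4.82990 × 10^6 ≈ 2.4746 × 10^7 Hz.

2.4746 × 10^7 Hz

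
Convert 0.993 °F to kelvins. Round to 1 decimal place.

255.9 kelvins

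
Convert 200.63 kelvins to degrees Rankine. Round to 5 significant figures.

361.13 °R

°R = K × 9/5.
Applying the formula gives 361.13 °R.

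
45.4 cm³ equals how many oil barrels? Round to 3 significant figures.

0.000286 oil barrels

1 cubic centimeter = 6.28981e-6 oil barrels.
Thus 45.4 × 6.28981e-6 ≈ 0.000286 bbl.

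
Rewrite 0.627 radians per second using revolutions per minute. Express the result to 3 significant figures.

5.99 revolutions per minute

1 rad/s = 9.54930 rpm.
Thus 0.627 × 9.54930 ≈ 5.99 rpm.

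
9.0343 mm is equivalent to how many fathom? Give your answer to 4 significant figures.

1 mm = 0.000546807 fathom.
Then 9.0343 × 0.000546807 ≈ 0.004940 fathom.

0.004940 fathoms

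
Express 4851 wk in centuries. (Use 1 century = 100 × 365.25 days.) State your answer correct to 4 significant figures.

1 wk = 0.000191650 century.
Then 4851 × 0.000191650 ≈ 0.9297 century.

0.9297 century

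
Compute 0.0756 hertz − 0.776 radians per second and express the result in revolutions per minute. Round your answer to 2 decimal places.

-2.87 revolutions per minute

0.0756 Hz = 4.53600 rpm and 0.776 rad/s = 7.41025 rpm.
4.53600 − 7.41025 ≈ -2.87 rpm.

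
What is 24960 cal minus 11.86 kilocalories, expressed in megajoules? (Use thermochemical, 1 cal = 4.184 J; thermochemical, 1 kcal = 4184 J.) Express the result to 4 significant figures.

0.05481 megajoules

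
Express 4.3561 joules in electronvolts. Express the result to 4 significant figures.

2.719 × 10^19 electronvolts

1 joule = 6.24151 × 10^18 electronvolts.
So 4.3561 × 6.24151 × 10^18 ≈ 2.719 × 10^19 eV.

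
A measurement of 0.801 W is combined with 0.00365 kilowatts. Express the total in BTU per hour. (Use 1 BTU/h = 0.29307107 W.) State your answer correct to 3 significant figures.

15.2 BTU/h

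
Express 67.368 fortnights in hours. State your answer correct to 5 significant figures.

1 fortnight = 336.000 h.
Then 67.368 × 336.000 ≈ 22636 h.

22636 hours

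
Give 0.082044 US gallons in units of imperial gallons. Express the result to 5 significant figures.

0.068316 imp gal

1 US gal = 0.832674 imp gal.
Then 0.082044 × 0.832674 ≈ 0.068316 imp gal.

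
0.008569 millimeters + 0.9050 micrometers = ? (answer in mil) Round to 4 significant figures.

0.3730 mils

0.008569 mm = 0.337362 mil and 0.9050 μm = 0.0356299 mil.
0.337362 + 0.0356299 ≈ 0.3730 mil.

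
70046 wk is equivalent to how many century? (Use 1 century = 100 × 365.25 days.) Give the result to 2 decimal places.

1 wk = 0.000191650 centuries.
Then 70046 × 0.000191650 ≈ 13.42 century.

13.42 century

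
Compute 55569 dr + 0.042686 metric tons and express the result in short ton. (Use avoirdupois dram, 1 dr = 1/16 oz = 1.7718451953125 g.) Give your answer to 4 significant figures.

0.1556 short ton

55569 dr = 0.108533 short ton and 0.042686 t = 0.0470533 short ton.
0.108533 + 0.0470533 ≈ 0.1556 short ton.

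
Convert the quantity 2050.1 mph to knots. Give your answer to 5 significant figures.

1781.5 kn

1 mph = 0.868976 knots.
2050.1 × 0.868976 ≈ 1781.5 kn.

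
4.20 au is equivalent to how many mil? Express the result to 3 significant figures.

1 au = 5.88968e+15 mils.
Then 4.20 × 5.88968e+15 ≈ 2.47e+16 mil.

2.47e+16 mil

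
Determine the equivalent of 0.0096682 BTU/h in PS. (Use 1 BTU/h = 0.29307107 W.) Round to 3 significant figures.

1 BTU per hour = 0.000398466 metric horsepower.
Thus 0.0096682 × 0.000398466 ≈ 3.85e-6 PS.

3.85e-6 PS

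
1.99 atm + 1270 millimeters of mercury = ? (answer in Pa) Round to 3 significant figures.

1.99 atm = 201637 Pa and 1270 mmHg = 169319 Pa.
201637 + 169319 ≈ 371000 Pa.

371000 pascals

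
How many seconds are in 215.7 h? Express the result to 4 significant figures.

776500 s

1 hour = 3600.00 seconds.
215.7 × 3600.00 ≈ 776500 s.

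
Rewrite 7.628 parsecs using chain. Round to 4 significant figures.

1 parsec = 1.53388 × 10^15 chains.
7.628 × 1.53388 × 10^15 ≈ 1.170 × 10^16 chain.

1.170 × 10^16 chains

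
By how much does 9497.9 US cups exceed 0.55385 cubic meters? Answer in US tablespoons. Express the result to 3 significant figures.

9497.9 US cup = 151966 US tbsp and 0.55385 m³ = 37455.8 US tbsp.
151966 − 37455.8 ≈ 115000 US tbsp.

115000 US tablespoons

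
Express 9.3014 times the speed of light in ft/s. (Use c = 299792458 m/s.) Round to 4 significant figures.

1 speed of light = 9.83571e+8 feet per second.
9.3014 × 9.83571e+8 ≈ 9.149e+9 ft/s.

9.149e+9 feet per second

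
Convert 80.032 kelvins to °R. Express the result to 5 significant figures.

°R = K × 9/5.
Applying the formula gives 144.06 °R.

144.06 degrees Rankine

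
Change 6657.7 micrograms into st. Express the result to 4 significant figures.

1.048 × 10^-6 st

1 μg = 1.57473 × 10^-10 st.
So 6657.7 × 1.57473 × 10^-10 ≈ 1.048 × 10^-6 st.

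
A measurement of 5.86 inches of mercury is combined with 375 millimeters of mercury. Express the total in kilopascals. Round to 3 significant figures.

69.8 kPa

5.86 inHg = 19.8442 kPa and 375 mmHg = 49.9959 kPa.
19.8442 + 49.9959 ≈ 69.8 kPa.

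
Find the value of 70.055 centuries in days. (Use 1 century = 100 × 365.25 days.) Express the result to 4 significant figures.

2.559 × 10^6 d

1 century = 36525.0 days.
70.055 × 36525.0 ≈ 2.559 × 10^6 d.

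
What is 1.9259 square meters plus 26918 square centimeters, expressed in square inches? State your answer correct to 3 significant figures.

1.9259 m² = 2985.15 in² and 26918 cm² = 4172.30 in².
2985.15 + 4172.30 ≈ 7160 in².

7160 square inches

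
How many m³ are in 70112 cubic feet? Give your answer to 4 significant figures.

1 ft³ = 0.0283168 cubic meters.
70112 × 0.0283168 ≈ 1985 m³.

1985 cubic meters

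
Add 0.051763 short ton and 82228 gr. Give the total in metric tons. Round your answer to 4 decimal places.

0.051763 short ton = 0.0469586 t and 82228 gr = 0.00532828 t.
0.0469586 + 0.00532828 ≈ 0.0523 t.

0.0523 t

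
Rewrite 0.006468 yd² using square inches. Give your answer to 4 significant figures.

8.383 in²

1 yd² = 1296.00 in².
So 0.006468 × 1296.00 ≈ 8.383 in².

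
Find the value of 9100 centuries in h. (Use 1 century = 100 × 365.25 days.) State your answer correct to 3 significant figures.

1 century = 876600 h.
9100 × 876600 ≈ 7.98e+9 h.

7.98e+9 h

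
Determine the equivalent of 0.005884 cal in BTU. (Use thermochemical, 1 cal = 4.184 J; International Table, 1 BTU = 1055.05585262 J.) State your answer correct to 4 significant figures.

1 calorie = 0.00396567 BTU.
So 0.005884 × 0.00396567 ≈ 2.333e-5 BTU.

2.333e-5 British thermal units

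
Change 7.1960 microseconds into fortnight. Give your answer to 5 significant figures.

5.9491 × 10^-12 fortnight

1 microsecond = 8.26720 × 10^-13 fortnights.
7.1960 × 8.26720 × 10^-13 ≈ 5.9491 × 10^-12 fortnight.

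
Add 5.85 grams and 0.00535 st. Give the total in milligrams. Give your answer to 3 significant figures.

39800 milligrams

5.85 g = 5850.00 mg and 0.00535 st = 33974.1 mg.
5850.00 + 33974.1 ≈ 39800 mg.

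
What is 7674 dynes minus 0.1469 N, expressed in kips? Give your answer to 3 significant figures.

7674 dyn = 1.72518 × 10^-5 kip and 0.1469 N = 3.30244 × 10^-5 kip.
1.72518 × 10^-5 − 3.30244 × 10^-5 ≈ -1.58 × 10^-5 kip.

-1.58 × 10^-5 kips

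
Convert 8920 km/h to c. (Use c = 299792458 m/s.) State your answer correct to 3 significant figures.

8.26e-6 times the speed of light

1 kilometer per hour = 9.26567e-10 times the speed of light.
Then 8920 × 9.26567e-10 ≈ 8.26e-6 c.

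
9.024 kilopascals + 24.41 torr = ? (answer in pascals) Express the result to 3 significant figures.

12300 Pa

9.024 kPa = 9024.00 Pa and 24.41 torr = 3254.40 Pa.
9024.00 + 3254.40 ≈ 12300 Pa.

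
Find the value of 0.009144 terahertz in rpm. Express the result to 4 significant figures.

1 THz = 6.00000e+13 revolutions per minute.
Then 0.009144 × 6.00000e+13 ≈ 5.486e+11 rpm.

5.486e+11 rpm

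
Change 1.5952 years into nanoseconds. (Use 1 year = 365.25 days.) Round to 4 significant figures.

5.034e+16 nanoseconds

1 yr = 3.15576e+16 nanoseconds.
So 1.5952 × 3.15576e+16 ≈ 5.034e+16 ns.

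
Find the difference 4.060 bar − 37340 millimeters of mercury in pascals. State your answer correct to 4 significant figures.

4.060 bar = 406000 Pa and 37340 mmHg = 4.97826e+6 Pa.
406000 − 4.97826e+6 ≈ -4.572e+6 Pa.

-4.572e+6 Pa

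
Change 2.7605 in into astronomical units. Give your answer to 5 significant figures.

4.6870e-13 astronomical units

1 inch = 1.69789e-13 au.
Then 2.7605 × 1.69789e-13 ≈ 4.6870e-13 au.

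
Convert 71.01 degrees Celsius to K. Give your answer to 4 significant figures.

K = °C + 273.15.
Applying the formula gives 344.2 K.

344.2 kelvins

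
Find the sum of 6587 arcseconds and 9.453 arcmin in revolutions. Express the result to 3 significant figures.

0.00552 revolutions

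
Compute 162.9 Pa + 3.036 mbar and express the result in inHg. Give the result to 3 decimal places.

162.9 Pa = 0.0481043 inHg and 3.036 mbar = 0.0896530 inHg.
0.0481043 + 0.0896530 ≈ 0.138 inHg.

0.138 inches of mercury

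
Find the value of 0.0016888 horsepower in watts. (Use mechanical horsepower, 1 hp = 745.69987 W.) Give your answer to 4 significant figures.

1.259 W

1 hp = 745.700 W.
So 0.0016888 × 745.700 ≈ 1.259 W.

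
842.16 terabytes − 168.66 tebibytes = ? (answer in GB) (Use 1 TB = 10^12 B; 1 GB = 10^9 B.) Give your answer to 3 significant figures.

657000 GB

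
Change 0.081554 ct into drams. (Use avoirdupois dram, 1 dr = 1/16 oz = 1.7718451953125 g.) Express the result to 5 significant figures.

0.0092055 drams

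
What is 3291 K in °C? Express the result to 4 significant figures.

3018 degrees Celsius

K = °C + 273.15.
Applying the formula gives 3018 °C.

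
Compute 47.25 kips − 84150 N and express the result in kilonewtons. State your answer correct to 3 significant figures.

47.25 kip = 210.178 kN and 84150 N = 84.1500 kN.
210.178 − 84.1500 ≈ 126 kN.

126 kilonewtons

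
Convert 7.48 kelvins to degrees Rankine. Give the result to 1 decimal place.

13.5 °R

°R = K × 9/5.
Applying the formula gives 13.5 °R.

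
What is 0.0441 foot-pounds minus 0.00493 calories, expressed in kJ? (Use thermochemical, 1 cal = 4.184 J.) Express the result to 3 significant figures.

3.92 × 10^-5 kilojoules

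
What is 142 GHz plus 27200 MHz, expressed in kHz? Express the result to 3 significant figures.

142 GHz = 1.42000 × 10^8 kHz and 27200 MHz = 2.72000 × 10^7 kHz.
1.42000 × 10^8 + 2.72000 × 10^7 ≈ 1.69 × 10^8 kHz.

1.69 × 10^8 kHz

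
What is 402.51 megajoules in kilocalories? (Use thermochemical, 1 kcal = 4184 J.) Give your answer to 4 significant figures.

1 MJ = 239.006 kilocalories.
So 402.51 × 239.006 ≈ 96200 kcal.

96200 kcal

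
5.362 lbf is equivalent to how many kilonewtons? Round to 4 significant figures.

0.02385 kilonewtons

1 lbf = 0.00444822 kilonewtons.
So 5.362 × 0.00444822 ≈ 0.02385 kN.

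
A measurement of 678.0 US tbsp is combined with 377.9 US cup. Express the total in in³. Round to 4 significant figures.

678.0 US tbsp = 611.789 in³ and 377.9 US cup = 5455.93 in³.
611.789 + 5455.93 ≈ 6068 in³.

6068 cubic inches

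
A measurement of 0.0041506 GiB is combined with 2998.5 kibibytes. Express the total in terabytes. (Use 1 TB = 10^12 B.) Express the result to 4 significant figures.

0.0041506 GiB = 4.45667e-6 TB and 2998.5 KiB = 3.07046e-6 TB.
4.45667e-6 + 3.07046e-6 ≈ 7.527e-6 TB.

7.527e-6 terabytes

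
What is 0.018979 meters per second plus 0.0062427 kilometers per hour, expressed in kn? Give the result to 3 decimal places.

0.040 knots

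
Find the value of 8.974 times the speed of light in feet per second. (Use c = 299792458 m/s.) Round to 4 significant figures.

8.827 × 10^9 ft/s

1 speed of light = 9.83571 × 10^8 ft/s.
Then 8.974 × 9.83571 × 10^8 ≈ 8.827 × 10^9 ft/s.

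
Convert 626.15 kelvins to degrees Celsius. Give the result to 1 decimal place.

K = °C + 273.15.
Applying the formula gives 353.0 °C.

353.0 degrees Celsius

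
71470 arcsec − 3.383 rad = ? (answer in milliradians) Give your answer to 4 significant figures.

71470 arcsec = 346.496 mrad and 3.383 rad = 3383.00 mrad.
346.496 − 3383.00 ≈ -3037 mrad.

-3037 mrad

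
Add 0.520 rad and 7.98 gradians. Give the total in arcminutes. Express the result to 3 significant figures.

0.520 rad = 1787.63 arcmin and 7.98 grad = 430.920 arcmin.
1787.63 + 430.920 ≈ 2220 arcmin.

2220 arcmin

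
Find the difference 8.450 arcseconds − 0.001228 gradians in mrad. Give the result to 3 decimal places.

0.022 mrad

8.450 arcsec = 0.0409668 mrad and 0.001228 grad = 0.0192894 mrad.
0.0409668 − 0.0192894 ≈ 0.022 mrad.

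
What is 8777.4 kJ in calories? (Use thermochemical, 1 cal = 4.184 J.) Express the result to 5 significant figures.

2.0978e+6 calories

1 kJ = 239.0057 cal.
So 8777.4 × 239.0057 ≈ 2.0978e+6 cal.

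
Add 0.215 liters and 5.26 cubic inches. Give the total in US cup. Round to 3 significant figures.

0.215 L = 0.908752 US cup and 5.26 in³ = 0.364329 US cup.
0.908752 + 0.364329 ≈ 1.27 US cup.

1.27 US cup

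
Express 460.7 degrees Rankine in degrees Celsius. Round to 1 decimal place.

-17.2 °C

°R = (°C + 273.15) × 9/5.
Applying the formula gives -17.2 °C.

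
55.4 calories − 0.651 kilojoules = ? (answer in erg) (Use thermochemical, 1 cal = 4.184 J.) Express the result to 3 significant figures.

55.4 cal = 2.31794e+9 erg and 0.651 kJ = 6.51000e+9 erg.
2.31794e+9 − 6.51000e+9 ≈ -4.19e+9 erg.

-4.19e+9 erg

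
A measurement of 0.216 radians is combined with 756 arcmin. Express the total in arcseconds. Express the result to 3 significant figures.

89900 arcseconds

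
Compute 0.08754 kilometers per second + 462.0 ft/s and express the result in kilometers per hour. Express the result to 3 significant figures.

822 kilometers per hour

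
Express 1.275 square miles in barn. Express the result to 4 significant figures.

3.302 × 10^34 barn

1 square mile = 2.58999 × 10^34 barn.
Then 1.275 × 2.58999 × 10^34 ≈ 3.302 × 10^34 barn.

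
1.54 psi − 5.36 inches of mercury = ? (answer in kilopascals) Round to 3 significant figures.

-7.53 kPa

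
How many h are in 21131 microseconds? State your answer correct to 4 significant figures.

5.870 × 10^-6 h

1 μs = 2.77778 × 10^-10 hours.
Then 21131 × 2.77778 × 10^-10 ≈ 5.870 × 10^-6 h.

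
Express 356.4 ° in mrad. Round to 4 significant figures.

6220 mrad

1 ° = 17.4533 mrad.
Thus 356.4 × 17.4533 ≈ 6220 mrad.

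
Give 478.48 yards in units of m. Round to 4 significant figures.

437.5 m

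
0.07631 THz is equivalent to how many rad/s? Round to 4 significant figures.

1 THz = 6.28319e+12 rad/s.
Then 0.07631 × 6.28319e+12 ≈ 4.795e+11 rad/s.

4.795e+11 radians per second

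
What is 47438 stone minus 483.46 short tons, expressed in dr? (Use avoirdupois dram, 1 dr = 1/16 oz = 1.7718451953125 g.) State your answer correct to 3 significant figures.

47438 st = 1.70018 × 10^8 dr and 483.46 short ton = 2.47532 × 10^8 dr.
1.70018 × 10^8 − 2.47532 × 10^8 ≈ -7.75 × 10^7 dr.

-7.75 × 10^7 dr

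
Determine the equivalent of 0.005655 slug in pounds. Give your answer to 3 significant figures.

0.182 lb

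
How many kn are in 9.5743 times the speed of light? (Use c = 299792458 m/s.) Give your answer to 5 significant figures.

1 speed of light = 5.82750 × 10^8 kn.
Thus 9.5743 × 5.82750 × 10^8 ≈ 5.5794 × 10^9 kn.

5.5794 × 10^9 kn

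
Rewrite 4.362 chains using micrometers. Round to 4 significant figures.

8.775 × 10^7 micrometers

1 chain = 2.01168 × 10^7 μm.
So 4.362 × 2.01168 × 10^7 ≈ 8.775 × 10^7 μm.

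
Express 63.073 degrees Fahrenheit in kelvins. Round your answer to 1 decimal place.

K = (°F + 459.67) × 5/9.
Applying the formula gives 290.4 K.

290.4 kelvins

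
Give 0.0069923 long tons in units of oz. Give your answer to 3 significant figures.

1 long ton = 35840.0 ounces.
0.0069923 × 35840.0 ≈ 251 oz.

251 ounces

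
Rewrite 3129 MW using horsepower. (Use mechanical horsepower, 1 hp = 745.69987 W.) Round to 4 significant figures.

1 megawatt = 1341.02 hp.
So 3129 × 1341.02 ≈ 4.196e+6 hp.

4.196e+6 hp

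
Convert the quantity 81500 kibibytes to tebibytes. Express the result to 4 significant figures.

7.590e-5 TiB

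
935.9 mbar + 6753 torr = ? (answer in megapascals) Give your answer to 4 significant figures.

935.9 mbar = 0.0935900 MPa and 6753 torr = 0.900326 MPa.
0.0935900 + 0.900326 ≈ 0.9939 MPa.

0.9939 MPa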